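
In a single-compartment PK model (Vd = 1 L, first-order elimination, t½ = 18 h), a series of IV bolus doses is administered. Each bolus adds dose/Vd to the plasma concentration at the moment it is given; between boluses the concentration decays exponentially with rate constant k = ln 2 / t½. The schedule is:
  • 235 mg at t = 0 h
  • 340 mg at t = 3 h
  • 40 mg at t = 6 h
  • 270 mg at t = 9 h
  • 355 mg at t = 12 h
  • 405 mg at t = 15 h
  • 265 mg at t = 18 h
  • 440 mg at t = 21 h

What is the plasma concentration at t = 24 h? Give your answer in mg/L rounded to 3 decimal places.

k = ln 2 / 18 = 0.03851 per h
Dose 1 (235 mg at t=0 h): 235·exp(−0.03851·24) = 93.260 mg/L
Dose 2 (340 mg at t=3 h): 340·exp(−0.03851·21) = 151.453 mg/L
Dose 3 (40 mg at t=6 h): 40·exp(−0.03851·18) = 20.000 mg/L
Dose 4 (270 mg at t=9 h): 270·exp(−0.03851·15) = 151.532 mg/L
Dose 5 (355 mg at t=12 h): 355·exp(−0.03851·12) = 223.636 mg/L
Dose 6 (405 mg at t=15 h): 405·exp(−0.03851·9) = 286.378 mg/L
Dose 7 (265 mg at t=18 h): 265·exp(−0.03851·6) = 210.331 mg/L
Dose 8 (440 mg at t=21 h): 440·exp(−0.03851·3) = 391.995 mg/L
C(24) = 93.260 + 151.453 + 20.000 + 151.532 + 223.636 + 286.378 + 210.331 + 391.995 = 1528.585 mg/L

1528.585 mg/L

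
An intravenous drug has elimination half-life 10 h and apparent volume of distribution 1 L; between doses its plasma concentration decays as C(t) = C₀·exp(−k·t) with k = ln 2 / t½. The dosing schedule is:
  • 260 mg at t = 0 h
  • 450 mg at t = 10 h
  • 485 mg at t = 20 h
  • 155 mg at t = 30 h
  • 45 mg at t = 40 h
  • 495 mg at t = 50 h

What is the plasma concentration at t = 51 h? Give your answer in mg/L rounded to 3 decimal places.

609.387 mg/L

k = ln 2 / 10 = 0.06931 per h
Dose 1 (260 mg at t=0 h): 260·exp(−0.06931·51) = 7.581 mg/L
Dose 2 (450 mg at t=10 h): 450·exp(−0.06931·41) = 26.242 mg/L
Dose 3 (485 mg at t=20 h): 485·exp(−0.06931·31) = 56.565 mg/L
Dose 4 (155 mg at t=30 h): 155·exp(−0.06931·21) = 36.155 mg/L
Dose 5 (45 mg at t=40 h): 45·exp(−0.06931·11) = 20.993 mg/L
Dose 6 (495 mg at t=50 h): 495·exp(−0.06931·1) = 461.851 mg/L
C(51) = 7.581 + 26.242 + 56.565 + 36.155 + 20.993 + 461.851 = 609.387 mg/L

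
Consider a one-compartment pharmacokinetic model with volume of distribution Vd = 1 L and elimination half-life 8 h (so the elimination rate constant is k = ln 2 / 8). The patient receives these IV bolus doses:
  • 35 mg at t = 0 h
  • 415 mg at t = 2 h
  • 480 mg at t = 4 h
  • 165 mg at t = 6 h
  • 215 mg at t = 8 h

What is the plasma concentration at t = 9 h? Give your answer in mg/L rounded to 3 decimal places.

877.958 mg/L

k = ln 2 / 8 = 0.08664 per h
Dose 1 (35 mg at t=0 h): 35·exp(−0.08664·9) = 16.048 mg/L
Dose 2 (415 mg at t=2 h): 415·exp(−0.08664·7) = 226.280 mg/L
Dose 3 (480 mg at t=4 h): 480·exp(−0.08664·5) = 311.241 mg/L
Dose 4 (165 mg at t=6 h): 165·exp(−0.08664·3) = 127.232 mg/L
Dose 5 (215 mg at t=8 h): 215·exp(−0.08664·1) = 197.156 mg/L
C(9) = 16.048 + 226.280 + 311.241 + 127.232 + 197.156 = 877.958 mg/L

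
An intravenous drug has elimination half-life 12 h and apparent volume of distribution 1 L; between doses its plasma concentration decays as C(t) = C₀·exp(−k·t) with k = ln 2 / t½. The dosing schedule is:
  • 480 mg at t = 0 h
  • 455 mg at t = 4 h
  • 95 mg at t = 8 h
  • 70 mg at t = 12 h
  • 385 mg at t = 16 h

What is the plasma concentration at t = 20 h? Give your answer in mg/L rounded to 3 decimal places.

728.929 mg/L

k = ln 2 / 12 = 0.05776 per h
Dose 1 (480 mg at t=0 h): 480·exp(−0.05776·20) = 151.191 mg/L
Dose 2 (455 mg at t=4 h): 455·exp(−0.05776·16) = 180.567 mg/L
Dose 3 (95 mg at t=8 h): 95·exp(−0.05776·12) = 47.500 mg/L
Dose 4 (70 mg at t=12 h): 70·exp(−0.05776·8) = 44.097 mg/L
Dose 5 (385 mg at t=16 h): 385·exp(−0.05776·4) = 305.575 mg/L
C(20) = 151.191 + 180.567 + 47.500 + 44.097 + 305.575 = 728.929 mg/L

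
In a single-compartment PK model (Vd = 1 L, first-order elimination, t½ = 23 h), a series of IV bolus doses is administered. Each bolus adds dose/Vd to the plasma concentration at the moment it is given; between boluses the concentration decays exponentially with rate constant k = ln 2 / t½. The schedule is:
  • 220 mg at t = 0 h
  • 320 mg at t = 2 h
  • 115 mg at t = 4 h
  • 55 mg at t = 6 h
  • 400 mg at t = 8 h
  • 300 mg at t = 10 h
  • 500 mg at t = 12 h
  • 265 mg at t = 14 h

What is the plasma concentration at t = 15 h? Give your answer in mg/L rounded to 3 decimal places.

k = ln 2 / 23 = 0.03014 per h
Dose 1 (220 mg at t=0 h): 220·exp(−0.03014·15) = 139.991 mg/L
Dose 2 (320 mg at t=2 h): 320·exp(−0.03014·13) = 216.273 mg/L
Dose 3 (115 mg at t=4 h): 115·exp(−0.03014·11) = 82.552 mg/L
Dose 4 (55 mg at t=6 h): 55·exp(−0.03014·9) = 41.934 mg/L
Dose 5 (400 mg at t=8 h): 400·exp(−0.03014·7) = 323.923 mg/L
Dose 6 (300 mg at t=10 h): 300·exp(−0.03014·5) = 258.036 mg/L
Dose 7 (500 mg at t=12 h): 500·exp(−0.03014·3) = 456.778 mg/L
Dose 8 (265 mg at t=14 h): 265·exp(−0.03014·1) = 257.133 mg/L
C(15) = 139.991 + 216.273 + 82.552 + 41.934 + 323.923 + 258.036 + 456.778 + 257.133 = 1776.620 mg/L

1776.620 mg/L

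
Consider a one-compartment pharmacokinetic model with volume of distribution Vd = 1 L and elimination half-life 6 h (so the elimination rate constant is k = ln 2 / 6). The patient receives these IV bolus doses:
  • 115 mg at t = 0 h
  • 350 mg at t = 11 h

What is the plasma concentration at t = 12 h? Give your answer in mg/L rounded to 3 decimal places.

340.565 mg/L

k = ln 2 / 6 = 0.11552 per h
Dose 1 (115 mg at t=0 h): 115·exp(−0.11552·12) = 28.750 mg/L
Dose 2 (350 mg at t=11 h): 350·exp(−0.11552·1) = 311.815 mg/L
C(12) = 28.750 + 311.815 = 340.565 mg/L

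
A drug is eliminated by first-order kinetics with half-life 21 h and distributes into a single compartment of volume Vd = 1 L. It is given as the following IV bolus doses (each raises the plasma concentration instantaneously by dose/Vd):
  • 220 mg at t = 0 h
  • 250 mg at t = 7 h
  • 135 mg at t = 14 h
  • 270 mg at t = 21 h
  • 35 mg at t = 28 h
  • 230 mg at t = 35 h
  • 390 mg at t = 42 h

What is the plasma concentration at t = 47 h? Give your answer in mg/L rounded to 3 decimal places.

777.423 mg/L

k = ln 2 / 21 = 0.03301 per h
Dose 1 (220 mg at t=0 h): 220·exp(−0.03301·47) = 46.633 mg/L
Dose 2 (250 mg at t=7 h): 250·exp(−0.03301·40) = 66.765 mg/L
Dose 3 (135 mg at t=14 h): 135·exp(−0.03301·33) = 45.424 mg/L
Dose 4 (270 mg at t=21 h): 270·exp(−0.03301·26) = 114.462 mg/L
Dose 5 (35 mg at t=28 h): 35·exp(−0.03301·19) = 18.694 mg/L
Dose 6 (230 mg at t=35 h): 230·exp(−0.03301·12) = 154.779 mg/L
Dose 7 (390 mg at t=42 h): 390·exp(−0.03301·5) = 330.667 mg/L
C(47) = 46.633 + 66.765 + 45.424 + 114.462 + 18.694 + 154.779 + 330.667 = 777.423 mg/L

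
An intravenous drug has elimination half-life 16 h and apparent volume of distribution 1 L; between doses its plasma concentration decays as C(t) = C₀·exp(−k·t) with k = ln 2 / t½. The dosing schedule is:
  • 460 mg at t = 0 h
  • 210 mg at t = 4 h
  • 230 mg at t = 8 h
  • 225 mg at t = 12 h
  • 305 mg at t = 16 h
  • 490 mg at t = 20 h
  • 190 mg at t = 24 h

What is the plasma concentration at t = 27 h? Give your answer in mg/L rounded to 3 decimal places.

k = ln 2 / 16 = 0.04332 per h
Dose 1 (460 mg at t=0 h): 460·exp(−0.04332·27) = 142.814 mg/L
Dose 2 (210 mg at t=4 h): 210·exp(−0.04332·23) = 77.533 mg/L
Dose 3 (230 mg at t=8 h): 230·exp(−0.04332·19) = 100.984 mg/L
Dose 4 (225 mg at t=12 h): 225·exp(−0.04332·15) = 117.481 mg/L
Dose 5 (305 mg at t=16 h): 305·exp(−0.04332·11) = 189.383 mg/L
Dose 6 (490 mg at t=20 h): 490·exp(−0.04332·7) = 361.822 mg/L
Dose 7 (190 mg at t=24 h): 190·exp(−0.04332·3) = 166.844 mg/L
C(27) = 142.814 + 77.533 + 100.984 + 117.481 + 189.383 + 361.822 + 166.844 = 1156.862 mg/L

1156.862 mg/L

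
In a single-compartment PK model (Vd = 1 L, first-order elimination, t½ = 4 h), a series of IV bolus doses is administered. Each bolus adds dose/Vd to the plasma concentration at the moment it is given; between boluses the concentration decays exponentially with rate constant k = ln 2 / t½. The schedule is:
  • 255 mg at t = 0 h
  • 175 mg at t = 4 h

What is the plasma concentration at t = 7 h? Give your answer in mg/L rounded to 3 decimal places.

179.868 mg/L

k = ln 2 / 4 = 0.17329 per h
Dose 1 (255 mg at t=0 h): 255·exp(−0.17329·7) = 75.812 mg/L
Dose 2 (175 mg at t=4 h): 175·exp(−0.17329·3) = 104.056 mg/L
C(7) = 75.812 + 104.056 = 179.868 mg/L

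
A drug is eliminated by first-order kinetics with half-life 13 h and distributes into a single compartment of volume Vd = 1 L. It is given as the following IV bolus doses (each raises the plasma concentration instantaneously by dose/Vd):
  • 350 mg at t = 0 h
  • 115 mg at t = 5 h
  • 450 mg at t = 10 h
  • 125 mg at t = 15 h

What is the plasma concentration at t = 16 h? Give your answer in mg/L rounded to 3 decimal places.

k = ln 2 / 13 = 0.05332 per h
Dose 1 (350 mg at t=0 h): 350·exp(−0.05332·16) = 149.132 mg/L
Dose 2 (115 mg at t=5 h): 115·exp(−0.05332·11) = 63.971 mg/L
Dose 3 (450 mg at t=10 h): 450·exp(−0.05332·6) = 326.795 mg/L
Dose 4 (125 mg at t=15 h): 125·exp(−0.05332·1) = 118.510 mg/L
C(16) = 149.132 + 63.971 + 326.795 + 118.510 = 658.407 mg/L

658.407 mg/L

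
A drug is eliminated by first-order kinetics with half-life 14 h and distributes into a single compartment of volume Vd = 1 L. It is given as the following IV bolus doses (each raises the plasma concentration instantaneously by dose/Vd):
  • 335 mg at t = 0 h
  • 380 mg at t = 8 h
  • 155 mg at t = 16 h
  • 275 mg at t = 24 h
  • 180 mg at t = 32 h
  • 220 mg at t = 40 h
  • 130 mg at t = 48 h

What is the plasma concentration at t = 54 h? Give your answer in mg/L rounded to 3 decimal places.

415.125 mg/L

k = ln 2 / 14 = 0.04951 per h
Dose 1 (335 mg at t=0 h): 335·exp(−0.04951·54) = 23.117 mg/L
Dose 2 (380 mg at t=8 h): 380·exp(−0.04951·46) = 38.966 mg/L
Dose 3 (155 mg at t=16 h): 155·exp(−0.04951·38) = 23.618 mg/L
Dose 4 (275 mg at t=24 h): 275·exp(−0.04951·30) = 62.269 mg/L
Dose 5 (180 mg at t=32 h): 180·exp(−0.04951·22) = 60.566 mg/L
Dose 6 (220 mg at t=40 h): 220·exp(−0.04951·14) = 110.000 mg/L
Dose 7 (130 mg at t=48 h): 130·exp(−0.04951·6) = 96.590 mg/L
C(54) = 23.117 + 38.966 + 23.618 + 62.269 + 60.566 + 110.000 + 96.590 = 415.125 mg/L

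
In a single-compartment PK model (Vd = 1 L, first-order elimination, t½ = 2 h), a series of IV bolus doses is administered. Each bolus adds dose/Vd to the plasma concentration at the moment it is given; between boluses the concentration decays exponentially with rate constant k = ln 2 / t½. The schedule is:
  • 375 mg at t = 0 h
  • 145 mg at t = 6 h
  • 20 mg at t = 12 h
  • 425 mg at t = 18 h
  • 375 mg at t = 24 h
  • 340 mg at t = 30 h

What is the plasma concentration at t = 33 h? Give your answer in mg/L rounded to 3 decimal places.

139.159 mg/L

k = ln 2 / 2 = 0.34657 per h
Dose 1 (375 mg at t=0 h): 375·exp(−0.34657·33) = 0.004 mg/L
Dose 2 (145 mg at t=6 h): 145·exp(−0.34657·27) = 0.013 mg/L
Dose 3 (20 mg at t=12 h): 20·exp(−0.34657·21) = 0.014 mg/L
Dose 4 (425 mg at t=18 h): 425·exp(−0.34657·15) = 2.348 mg/L
Dose 5 (375 mg at t=24 h): 375·exp(−0.34657·9) = 16.573 mg/L
Dose 6 (340 mg at t=30 h): 340·exp(−0.34657·3) = 120.208 mg/L
C(33) = 0.004 + 0.013 + 0.014 + 2.348 + 16.573 + 120.208 = 139.159 mg/L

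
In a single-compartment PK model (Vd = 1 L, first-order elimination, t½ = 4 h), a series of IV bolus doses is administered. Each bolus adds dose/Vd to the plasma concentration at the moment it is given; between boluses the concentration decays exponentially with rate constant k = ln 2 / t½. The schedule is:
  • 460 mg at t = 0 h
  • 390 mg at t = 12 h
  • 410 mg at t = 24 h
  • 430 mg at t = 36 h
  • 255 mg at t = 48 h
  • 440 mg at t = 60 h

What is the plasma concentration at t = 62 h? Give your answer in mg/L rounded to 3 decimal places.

339.060 mg/L

k = ln 2 / 4 = 0.17329 per h
Dose 1 (460 mg at t=0 h): 460·exp(−0.17329·62) = 0.010 mg/L
Dose 2 (390 mg at t=12 h): 390·exp(−0.17329·50) = 0.067 mg/L
Dose 3 (410 mg at t=24 h): 410·exp(−0.17329·38) = 0.566 mg/L
Dose 4 (430 mg at t=36 h): 430·exp(−0.17329·26) = 4.751 mg/L
Dose 5 (255 mg at t=48 h): 255·exp(−0.17329·14) = 22.539 mg/L
Dose 6 (440 mg at t=60 h): 440·exp(−0.17329·2) = 311.127 mg/L
C(62) = 0.010 + 0.067 + 0.566 + 4.751 + 22.539 + 311.127 = 339.060 mg/L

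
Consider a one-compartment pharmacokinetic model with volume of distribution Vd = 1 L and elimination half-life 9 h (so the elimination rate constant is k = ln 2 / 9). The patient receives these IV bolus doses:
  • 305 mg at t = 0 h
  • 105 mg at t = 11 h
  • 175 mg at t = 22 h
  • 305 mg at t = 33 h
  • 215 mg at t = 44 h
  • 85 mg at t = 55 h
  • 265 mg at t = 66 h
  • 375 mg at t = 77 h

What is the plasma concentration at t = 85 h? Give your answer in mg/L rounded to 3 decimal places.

289.142 mg/L

k = ln 2 / 9 = 0.07702 per h
Dose 1 (305 mg at t=0 h): 305·exp(−0.07702·85) = 0.438 mg/L
Dose 2 (105 mg at t=11 h): 105·exp(−0.07702·74) = 0.352 mg/L
Dose 3 (175 mg at t=22 h): 175·exp(−0.07702·63) = 1.367 mg/L
Dose 4 (305 mg at t=33 h): 305·exp(−0.07702·52) = 5.559 mg/L
Dose 5 (215 mg at t=44 h): 215·exp(−0.07702·41) = 9.143 mg/L
Dose 6 (85 mg at t=55 h): 85·exp(−0.07702·30) = 8.433 mg/L
Dose 7 (265 mg at t=66 h): 265·exp(−0.07702·19) = 61.339 mg/L
Dose 8 (375 mg at t=77 h): 375·exp(−0.07702·8) = 202.511 mg/L
C(85) = 0.438 + 0.352 + 1.367 + 5.559 + 9.143 + 8.433 + 61.339 + 202.511 = 289.142 mg/L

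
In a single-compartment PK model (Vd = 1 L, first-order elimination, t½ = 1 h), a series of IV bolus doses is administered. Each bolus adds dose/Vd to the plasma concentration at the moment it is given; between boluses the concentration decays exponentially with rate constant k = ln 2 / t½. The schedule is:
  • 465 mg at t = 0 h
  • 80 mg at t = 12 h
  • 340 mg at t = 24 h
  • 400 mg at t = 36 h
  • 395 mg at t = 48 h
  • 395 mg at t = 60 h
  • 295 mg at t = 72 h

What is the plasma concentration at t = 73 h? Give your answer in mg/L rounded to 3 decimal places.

147.548 mg/L

k = ln 2 / 1 = 0.69315 per h
Dose 1 (465 mg at t=0 h): 465·exp(−0.69315·73) = 0.000 mg/L
Dose 2 (80 mg at t=12 h): 80·exp(−0.69315·61) = 0.000 mg/L
Dose 3 (340 mg at t=24 h): 340·exp(−0.69315·49) = 0.000 mg/L
Dose 4 (400 mg at t=36 h): 400·exp(−0.69315·37) = 0.000 mg/L
Dose 5 (395 mg at t=48 h): 395·exp(−0.69315·25) = 0.000 mg/L
Dose 6 (395 mg at t=60 h): 395·exp(−0.69315·13) = 0.048 mg/L
Dose 7 (295 mg at t=72 h): 295·exp(−0.69315·1) = 147.500 mg/L
C(73) = 0.000 + 0.000 + 0.000 + 0.000 + 0.000 + 0.048 + 147.500 = 147.548 mg/L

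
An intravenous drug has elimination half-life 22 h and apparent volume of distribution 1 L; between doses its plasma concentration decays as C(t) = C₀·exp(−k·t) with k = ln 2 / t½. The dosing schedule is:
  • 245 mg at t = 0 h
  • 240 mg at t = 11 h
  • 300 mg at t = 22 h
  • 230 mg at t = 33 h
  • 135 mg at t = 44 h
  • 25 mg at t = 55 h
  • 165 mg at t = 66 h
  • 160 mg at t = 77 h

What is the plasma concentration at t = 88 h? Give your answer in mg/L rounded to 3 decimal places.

352.910 mg/L

k = ln 2 / 22 = 0.03151 per h
Dose 1 (245 mg at t=0 h): 245·exp(−0.03151·88) = 15.312 mg/L
Dose 2 (240 mg at t=11 h): 240·exp(−0.03151·77) = 21.213 mg/L
Dose 3 (300 mg at t=22 h): 300·exp(−0.03151·66) = 37.500 mg/L
Dose 4 (230 mg at t=33 h): 230·exp(−0.03151·55) = 40.659 mg/L
Dose 5 (135 mg at t=44 h): 135·exp(−0.03151·44) = 33.750 mg/L
Dose 6 (25 mg at t=55 h): 25·exp(−0.03151·33) = 8.839 mg/L
Dose 7 (165 mg at t=66 h): 165·exp(−0.03151·22) = 82.500 mg/L
Dose 8 (160 mg at t=77 h): 160·exp(−0.03151·11) = 113.137 mg/L
C(88) = 15.312 + 21.213 + 37.500 + 40.659 + 33.750 + 8.839 + 82.500 + 113.137 = 352.910 mg/L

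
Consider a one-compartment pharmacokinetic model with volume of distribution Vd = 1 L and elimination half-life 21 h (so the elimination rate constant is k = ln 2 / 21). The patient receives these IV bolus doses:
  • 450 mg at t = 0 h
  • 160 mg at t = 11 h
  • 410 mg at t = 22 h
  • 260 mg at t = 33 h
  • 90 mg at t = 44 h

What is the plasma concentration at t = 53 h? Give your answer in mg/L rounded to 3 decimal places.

k = ln 2 / 21 = 0.03301 per h
Dose 1 (450 mg at t=0 h): 450·exp(−0.03301·53) = 78.247 mg/L
Dose 2 (160 mg at t=11 h): 160·exp(−0.03301·42) = 40.000 mg/L
Dose 3 (410 mg at t=22 h): 410·exp(−0.03301·31) = 147.369 mg/L
Dose 4 (260 mg at t=33 h): 260·exp(−0.03301·20) = 134.363 mg/L
Dose 5 (90 mg at t=44 h): 90·exp(−0.03301·9) = 66.870 mg/L
C(53) = 78.247 + 40.000 + 147.369 + 134.363 + 66.870 = 466.849 mg/L

466.849 mg/L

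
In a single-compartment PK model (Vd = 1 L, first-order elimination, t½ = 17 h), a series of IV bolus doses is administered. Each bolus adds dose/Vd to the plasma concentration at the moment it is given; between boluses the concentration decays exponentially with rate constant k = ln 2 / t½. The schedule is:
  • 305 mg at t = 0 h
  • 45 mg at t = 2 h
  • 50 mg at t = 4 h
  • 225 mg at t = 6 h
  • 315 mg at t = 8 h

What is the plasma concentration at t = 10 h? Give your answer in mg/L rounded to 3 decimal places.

k = ln 2 / 17 = 0.04077 per h
Dose 1 (305 mg at t=0 h): 305·exp(−0.04077·10) = 202.873 mg/L
Dose 2 (45 mg at t=2 h): 45·exp(−0.04077·8) = 32.475 mg/L
Dose 3 (50 mg at t=4 h): 50·exp(−0.04077·6) = 39.149 mg/L
Dose 4 (225 mg at t=6 h): 225·exp(−0.04077·4) = 191.140 mg/L
Dose 5 (315 mg at t=8 h): 315·exp(−0.04077·2) = 290.332 mg/L
C(10) = 202.873 + 32.475 + 39.149 + 191.140 + 290.332 = 755.969 mg/L

755.969 mg/L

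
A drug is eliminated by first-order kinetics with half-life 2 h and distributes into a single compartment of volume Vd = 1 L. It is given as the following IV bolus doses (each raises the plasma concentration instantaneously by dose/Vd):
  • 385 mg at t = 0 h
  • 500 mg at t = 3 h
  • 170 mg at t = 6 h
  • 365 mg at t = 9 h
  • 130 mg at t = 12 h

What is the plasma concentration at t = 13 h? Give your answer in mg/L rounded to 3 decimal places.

k = ln 2 / 2 = 0.34657 per h
Dose 1 (385 mg at t=0 h): 385·exp(−0.34657·13) = 4.254 mg/L
Dose 2 (500 mg at t=3 h): 500·exp(−0.34657·10) = 15.625 mg/L
Dose 3 (170 mg at t=6 h): 170·exp(−0.34657·7) = 15.026 mg/L
Dose 4 (365 mg at t=9 h): 365·exp(−0.34657·4) = 91.250 mg/L
Dose 5 (130 mg at t=12 h): 130·exp(−0.34657·1) = 91.924 mg/L
C(13) = 4.254 + 15.625 + 15.026 + 91.250 + 91.924 = 218.079 mg/L

218.079 mg/L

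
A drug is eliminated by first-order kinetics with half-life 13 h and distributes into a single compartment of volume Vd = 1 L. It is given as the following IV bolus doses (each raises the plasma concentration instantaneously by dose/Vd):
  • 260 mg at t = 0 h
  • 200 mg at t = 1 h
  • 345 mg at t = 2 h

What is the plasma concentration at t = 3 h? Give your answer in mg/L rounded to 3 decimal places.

k = ln 2 / 13 = 0.05332 per h
Dose 1 (260 mg at t=0 h): 260·exp(−0.05332·3) = 221.567 mg/L
Dose 2 (200 mg at t=1 h): 200·exp(−0.05332·2) = 179.770 mg/L
Dose 3 (345 mg at t=2 h): 345·exp(−0.05332·1) = 327.087 mg/L
C(3) = 221.567 + 179.770 + 327.087 = 728.424 mg/L

728.424 mg/L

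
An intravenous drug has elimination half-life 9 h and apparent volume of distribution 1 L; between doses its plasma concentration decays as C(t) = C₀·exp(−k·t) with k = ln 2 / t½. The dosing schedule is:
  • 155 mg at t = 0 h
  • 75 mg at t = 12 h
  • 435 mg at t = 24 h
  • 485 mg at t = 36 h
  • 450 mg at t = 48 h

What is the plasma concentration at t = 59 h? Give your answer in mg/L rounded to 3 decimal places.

308.399 mg/L

k = ln 2 / 9 = 0.07702 per h
Dose 1 (155 mg at t=0 h): 155·exp(−0.07702·59) = 1.648 mg/L
Dose 2 (75 mg at t=12 h): 75·exp(−0.07702·47) = 2.009 mg/L
Dose 3 (435 mg at t=24 h): 435·exp(−0.07702·35) = 29.364 mg/L
Dose 4 (485 mg at t=36 h): 485·exp(−0.07702·23) = 82.498 mg/L
Dose 5 (450 mg at t=48 h): 450·exp(−0.07702·11) = 192.880 mg/L
C(59) = 1.648 + 2.009 + 29.364 + 82.498 + 192.880 = 308.399 mg/L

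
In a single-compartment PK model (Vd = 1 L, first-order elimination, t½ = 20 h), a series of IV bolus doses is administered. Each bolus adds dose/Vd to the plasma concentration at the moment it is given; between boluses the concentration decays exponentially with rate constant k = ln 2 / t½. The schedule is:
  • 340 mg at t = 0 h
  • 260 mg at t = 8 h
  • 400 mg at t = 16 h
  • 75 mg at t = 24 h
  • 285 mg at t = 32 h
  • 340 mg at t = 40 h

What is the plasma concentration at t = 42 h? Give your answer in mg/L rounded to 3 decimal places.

k = ln 2 / 20 = 0.03466 per h
Dose 1 (340 mg at t=0 h): 340·exp(−0.03466·42) = 79.308 mg/L
Dose 2 (260 mg at t=8 h): 260·exp(−0.03466·34) = 80.024 mg/L
Dose 3 (400 mg at t=16 h): 400·exp(−0.03466·26) = 162.450 mg/L
Dose 4 (75 mg at t=24 h): 75·exp(−0.03466·18) = 40.192 mg/L
Dose 5 (285 mg at t=32 h): 285·exp(−0.03466·10) = 201.525 mg/L
Dose 6 (340 mg at t=40 h): 340·exp(−0.03466·2) = 317.231 mg/L
C(42) = 79.308 + 80.024 + 162.450 + 40.192 + 201.525 + 317.231 = 880.731 mg/L

880.731 mg/L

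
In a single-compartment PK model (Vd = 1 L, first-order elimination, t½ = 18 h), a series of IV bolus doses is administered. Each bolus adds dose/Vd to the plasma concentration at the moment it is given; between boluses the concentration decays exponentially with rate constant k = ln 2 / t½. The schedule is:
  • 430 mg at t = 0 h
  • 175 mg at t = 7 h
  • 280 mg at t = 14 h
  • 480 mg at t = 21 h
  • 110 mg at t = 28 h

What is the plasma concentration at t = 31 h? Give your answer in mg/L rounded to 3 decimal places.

769.859 mg/L

k = ln 2 / 18 = 0.03851 per h
Dose 1 (430 mg at t=0 h): 430·exp(−0.03851·31) = 130.325 mg/L
Dose 2 (175 mg at t=7 h): 175·exp(−0.03851·24) = 69.449 mg/L
Dose 3 (280 mg at t=14 h): 280·exp(−0.03851·17) = 145.496 mg/L
Dose 4 (480 mg at t=21 h): 480·exp(−0.03851·10) = 326.590 mg/L
Dose 5 (110 mg at t=28 h): 110·exp(−0.03851·3) = 97.999 mg/L
C(31) = 130.325 + 69.449 + 145.496 + 326.590 + 97.999 = 769.859 mg/L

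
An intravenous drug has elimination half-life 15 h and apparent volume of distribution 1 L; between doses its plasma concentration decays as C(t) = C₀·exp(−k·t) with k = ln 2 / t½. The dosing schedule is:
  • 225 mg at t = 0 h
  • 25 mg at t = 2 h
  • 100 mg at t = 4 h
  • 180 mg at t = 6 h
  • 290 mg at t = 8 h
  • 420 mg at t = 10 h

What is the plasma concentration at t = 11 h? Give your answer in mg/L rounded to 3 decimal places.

k = ln 2 / 15 = 0.04621 per h
Dose 1 (225 mg at t=0 h): 225·exp(−0.04621·11) = 135.340 mg/L
Dose 2 (25 mg at t=2 h): 25·exp(−0.04621·9) = 16.494 mg/L
Dose 3 (100 mg at t=4 h): 100·exp(−0.04621·7) = 72.363 mg/L
Dose 4 (180 mg at t=6 h): 180·exp(−0.04621·5) = 142.866 mg/L
Dose 5 (290 mg at t=8 h): 290·exp(−0.04621·3) = 252.460 mg/L
Dose 6 (420 mg at t=10 h): 420·exp(−0.04621·1) = 401.033 mg/L
C(11) = 135.340 + 16.494 + 72.363 + 142.866 + 252.460 + 401.033 = 1020.557 mg/L

1020.557 mg/L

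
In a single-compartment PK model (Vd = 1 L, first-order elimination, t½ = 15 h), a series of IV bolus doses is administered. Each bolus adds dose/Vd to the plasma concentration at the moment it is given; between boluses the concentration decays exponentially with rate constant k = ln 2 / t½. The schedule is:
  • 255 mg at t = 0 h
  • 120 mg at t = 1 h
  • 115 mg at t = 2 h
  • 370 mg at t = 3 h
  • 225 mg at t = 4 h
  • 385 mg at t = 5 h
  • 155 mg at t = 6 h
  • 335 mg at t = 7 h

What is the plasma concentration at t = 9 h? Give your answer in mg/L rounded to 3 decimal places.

1553.749 mg/L

k = ln 2 / 15 = 0.04621 per h
Dose 1 (255 mg at t=0 h): 255·exp(−0.04621·9) = 168.237 mg/L
Dose 2 (120 mg at t=1 h): 120·exp(−0.04621·8) = 82.915 mg/L
Dose 3 (115 mg at t=2 h): 115·exp(−0.04621·7) = 83.218 mg/L
Dose 4 (370 mg at t=3 h): 370·exp(−0.04621·6) = 280.408 mg/L
Dose 5 (225 mg at t=4 h): 225·exp(−0.04621·5) = 178.583 mg/L
Dose 6 (385 mg at t=5 h): 385·exp(−0.04621·4) = 320.027 mg/L
Dose 7 (155 mg at t=6 h): 155·exp(−0.04621·3) = 134.935 mg/L
Dose 8 (335 mg at t=7 h): 335·exp(−0.04621·2) = 305.427 mg/L
C(9) = 168.237 + 82.915 + 83.218 + 280.408 + 178.583 + 320.027 + 134.935 + 305.427 = 1553.749 mg/L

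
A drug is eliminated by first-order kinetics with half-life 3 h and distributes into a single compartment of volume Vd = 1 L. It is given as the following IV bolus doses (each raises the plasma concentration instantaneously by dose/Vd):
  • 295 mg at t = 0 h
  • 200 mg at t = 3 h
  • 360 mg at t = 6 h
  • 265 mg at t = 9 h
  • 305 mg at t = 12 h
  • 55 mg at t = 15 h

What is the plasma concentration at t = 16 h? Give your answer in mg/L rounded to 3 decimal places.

270.230 mg/L

k = ln 2 / 3 = 0.23105 per h
Dose 1 (295 mg at t=0 h): 295·exp(−0.23105·16) = 7.317 mg/L
Dose 2 (200 mg at t=3 h): 200·exp(−0.23105·13) = 9.921 mg/L
Dose 3 (360 mg at t=6 h): 360·exp(−0.23105·10) = 35.717 mg/L
Dose 4 (265 mg at t=9 h): 265·exp(−0.23105·7) = 52.583 mg/L
Dose 5 (305 mg at t=12 h): 305·exp(−0.23105·4) = 121.039 mg/L
Dose 6 (55 mg at t=15 h): 55·exp(−0.23105·1) = 43.654 mg/L
C(16) = 7.317 + 9.921 + 35.717 + 52.583 + 121.039 + 43.654 = 270.230 mg/L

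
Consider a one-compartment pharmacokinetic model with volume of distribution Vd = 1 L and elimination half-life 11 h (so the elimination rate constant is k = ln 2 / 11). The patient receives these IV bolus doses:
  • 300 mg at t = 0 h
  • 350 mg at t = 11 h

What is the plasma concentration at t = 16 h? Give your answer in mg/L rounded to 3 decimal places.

k = ln 2 / 11 = 0.06301 per h
Dose 1 (300 mg at t=0 h): 300·exp(−0.06301·16) = 109.461 mg/L
Dose 2 (350 mg at t=11 h): 350·exp(−0.06301·5) = 255.409 mg/L
C(16) = 109.461 + 255.409 = 364.870 mg/L

364.870 mg/L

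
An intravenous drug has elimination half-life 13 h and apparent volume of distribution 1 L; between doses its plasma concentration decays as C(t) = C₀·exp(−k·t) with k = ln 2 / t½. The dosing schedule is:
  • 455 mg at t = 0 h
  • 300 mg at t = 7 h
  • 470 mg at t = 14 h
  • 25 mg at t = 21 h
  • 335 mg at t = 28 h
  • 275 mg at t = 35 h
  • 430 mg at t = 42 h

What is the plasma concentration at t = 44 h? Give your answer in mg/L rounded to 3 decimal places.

k = ln 2 / 13 = 0.05332 per h
Dose 1 (455 mg at t=0 h): 455·exp(−0.05332·44) = 43.565 mg/L
Dose 2 (300 mg at t=7 h): 300·exp(−0.05332·37) = 41.720 mg/L
Dose 3 (470 mg at t=14 h): 470·exp(−0.05332·30) = 94.932 mg/L
Dose 4 (25 mg at t=21 h): 25·exp(−0.05332·23) = 7.334 mg/L
Dose 5 (335 mg at t=28 h): 335·exp(−0.05332·16) = 142.740 mg/L
Dose 6 (275 mg at t=35 h): 275·exp(−0.05332·9) = 170.187 mg/L
Dose 7 (430 mg at t=42 h): 430·exp(−0.05332·2) = 386.506 mg/L
C(44) = 43.565 + 41.720 + 94.932 + 7.334 + 142.740 + 170.187 + 386.506 = 886.985 mg/L

886.985 mg/L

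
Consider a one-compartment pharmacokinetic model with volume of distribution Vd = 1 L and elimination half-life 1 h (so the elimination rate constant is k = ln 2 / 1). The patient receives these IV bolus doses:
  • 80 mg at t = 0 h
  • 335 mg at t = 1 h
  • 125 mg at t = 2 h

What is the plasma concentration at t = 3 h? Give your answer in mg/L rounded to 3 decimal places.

156.250 mg/L

k = ln 2 / 1 = 0.69315 per h
Dose 1 (80 mg at t=0 h): 80·exp(−0.69315·3) = 10.000 mg/L
Dose 2 (335 mg at t=1 h): 335·exp(−0.69315·2) = 83.750 mg/L
Dose 3 (125 mg at t=2 h): 125·exp(−0.69315·1) = 62.500 mg/L
C(3) = 10.000 + 83.750 + 62.500 = 156.250 mg/L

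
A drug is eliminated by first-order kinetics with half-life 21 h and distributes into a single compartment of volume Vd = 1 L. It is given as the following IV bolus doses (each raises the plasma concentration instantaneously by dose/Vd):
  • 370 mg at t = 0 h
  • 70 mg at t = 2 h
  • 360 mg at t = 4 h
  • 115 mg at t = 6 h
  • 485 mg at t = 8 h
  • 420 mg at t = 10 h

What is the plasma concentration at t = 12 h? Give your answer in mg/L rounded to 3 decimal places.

k = ln 2 / 21 = 0.03301 per h
Dose 1 (370 mg at t=0 h): 370·exp(−0.03301·12) = 248.992 mg/L
Dose 2 (70 mg at t=2 h): 70·exp(−0.03301·10) = 50.321 mg/L
Dose 3 (360 mg at t=4 h): 360·exp(−0.03301·8) = 276.455 mg/L
Dose 4 (115 mg at t=6 h): 115·exp(−0.03301·6) = 94.339 mg/L
Dose 5 (485 mg at t=8 h): 485·exp(−0.03301·4) = 425.013 mg/L
Dose 6 (420 mg at t=10 h): 420·exp(−0.03301·2) = 393.169 mg/L
C(12) = 248.992 + 50.321 + 276.455 + 94.339 + 425.013 + 393.169 = 1488.289 mg/L

1488.289 mg/L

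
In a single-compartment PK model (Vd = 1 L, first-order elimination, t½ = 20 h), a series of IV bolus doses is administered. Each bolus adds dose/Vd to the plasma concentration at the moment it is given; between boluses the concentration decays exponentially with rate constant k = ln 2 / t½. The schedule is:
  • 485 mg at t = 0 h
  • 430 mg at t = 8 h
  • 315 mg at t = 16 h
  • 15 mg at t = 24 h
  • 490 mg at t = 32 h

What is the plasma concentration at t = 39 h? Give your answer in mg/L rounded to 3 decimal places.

k = ln 2 / 20 = 0.03466 per h
Dose 1 (485 mg at t=0 h): 485·exp(−0.03466·39) = 125.526 mg/L
Dose 2 (430 mg at t=8 h): 430·exp(−0.03466·31) = 146.849 mg/L
Dose 3 (315 mg at t=16 h): 315·exp(−0.03466·23) = 141.947 mg/L
Dose 4 (15 mg at t=24 h): 15·exp(−0.03466·15) = 8.919 mg/L
Dose 5 (490 mg at t=32 h): 490·exp(−0.03466·7) = 384.446 mg/L
C(39) = 125.526 + 146.849 + 141.947 + 8.919 + 384.446 = 807.687 mg/L

807.687 mg/L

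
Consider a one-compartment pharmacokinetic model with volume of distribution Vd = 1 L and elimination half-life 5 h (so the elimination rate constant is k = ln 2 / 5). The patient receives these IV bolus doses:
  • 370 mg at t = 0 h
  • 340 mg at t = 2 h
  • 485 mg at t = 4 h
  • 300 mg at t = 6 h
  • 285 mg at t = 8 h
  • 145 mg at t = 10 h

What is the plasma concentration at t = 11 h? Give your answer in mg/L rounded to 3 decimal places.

k = ln 2 / 5 = 0.13863 per h
Dose 1 (370 mg at t=0 h): 370·exp(−0.13863·11) = 80.526 mg/L
Dose 2 (340 mg at t=2 h): 340·exp(−0.13863·9) = 97.639 mg/L
Dose 3 (485 mg at t=4 h): 485·exp(−0.13863·7) = 183.781 mg/L
Dose 4 (300 mg at t=6 h): 300·exp(−0.13863·5) = 150.000 mg/L
Dose 5 (285 mg at t=8 h): 285·exp(−0.13863·3) = 188.030 mg/L
Dose 6 (145 mg at t=10 h): 145·exp(−0.13863·1) = 126.230 mg/L
C(11) = 80.526 + 97.639 + 183.781 + 150.000 + 188.030 + 126.230 = 826.206 mg/L

826.206 mg/L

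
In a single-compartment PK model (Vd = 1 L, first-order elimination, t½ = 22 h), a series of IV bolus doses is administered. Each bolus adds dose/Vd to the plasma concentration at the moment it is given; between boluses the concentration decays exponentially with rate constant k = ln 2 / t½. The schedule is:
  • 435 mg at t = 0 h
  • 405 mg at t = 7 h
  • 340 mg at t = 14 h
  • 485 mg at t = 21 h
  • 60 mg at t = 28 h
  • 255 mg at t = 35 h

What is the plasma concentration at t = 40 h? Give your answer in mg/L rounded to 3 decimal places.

941.899 mg/L

k = ln 2 / 22 = 0.03151 per h
Dose 1 (435 mg at t=0 h): 435·exp(−0.03151·40) = 123.356 mg/L
Dose 2 (405 mg at t=7 h): 405·exp(−0.03151·33) = 143.189 mg/L
Dose 3 (340 mg at t=14 h): 340·exp(−0.03151·26) = 149.871 mg/L
Dose 4 (485 mg at t=21 h): 485·exp(−0.03151·19) = 266.539 mg/L
Dose 5 (60 mg at t=28 h): 60·exp(−0.03151·12) = 41.111 mg/L
Dose 6 (255 mg at t=35 h): 255·exp(−0.03151·5) = 217.833 mg/L
C(40) = 123.356 + 143.189 + 149.871 + 266.539 + 41.111 + 217.833 = 941.899 mg/L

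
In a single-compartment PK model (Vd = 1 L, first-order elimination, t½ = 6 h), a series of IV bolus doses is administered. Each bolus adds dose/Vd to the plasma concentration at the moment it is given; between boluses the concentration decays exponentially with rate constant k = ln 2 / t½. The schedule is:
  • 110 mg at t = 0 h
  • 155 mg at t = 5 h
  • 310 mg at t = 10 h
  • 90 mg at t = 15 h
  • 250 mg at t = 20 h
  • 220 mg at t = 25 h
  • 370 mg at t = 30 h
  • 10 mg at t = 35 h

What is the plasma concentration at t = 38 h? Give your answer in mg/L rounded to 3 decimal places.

k = ln 2 / 6 = 0.11552 per h
Dose 1 (110 mg at t=0 h): 110·exp(−0.11552·38) = 1.364 mg/L
Dose 2 (155 mg at t=5 h): 155·exp(−0.11552·33) = 3.425 mg/L
Dose 3 (310 mg at t=10 h): 310·exp(−0.11552·28) = 12.205 mg/L
Dose 4 (90 mg at t=15 h): 90·exp(−0.11552·23) = 6.314 mg/L
Dose 5 (250 mg at t=20 h): 250·exp(−0.11552·18) = 31.250 mg/L
Dose 6 (220 mg at t=25 h): 220·exp(−0.11552·13) = 48.999 mg/L
Dose 7 (370 mg at t=30 h): 370·exp(−0.11552·8) = 146.835 mg/L
Dose 8 (10 mg at t=35 h): 10·exp(−0.11552·3) = 7.071 mg/L
C(38) = 1.364 + 3.425 + 12.205 + 6.314 + 31.250 + 48.999 + 146.835 + 7.071 = 257.464 mg/L

257.464 mg/L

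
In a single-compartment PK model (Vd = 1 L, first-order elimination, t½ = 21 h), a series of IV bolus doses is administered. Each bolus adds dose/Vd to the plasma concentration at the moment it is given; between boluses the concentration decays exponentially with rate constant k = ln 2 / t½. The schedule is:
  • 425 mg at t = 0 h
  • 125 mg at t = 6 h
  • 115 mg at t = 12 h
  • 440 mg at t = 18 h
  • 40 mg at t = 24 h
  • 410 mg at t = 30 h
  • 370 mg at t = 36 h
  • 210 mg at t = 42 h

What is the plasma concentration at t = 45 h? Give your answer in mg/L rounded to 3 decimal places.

k = ln 2 / 21 = 0.03301 per h
Dose 1 (425 mg at t=0 h): 425·exp(−0.03301·45) = 96.233 mg/L
Dose 2 (125 mg at t=6 h): 125·exp(−0.03301·39) = 34.503 mg/L
Dose 3 (115 mg at t=12 h): 115·exp(−0.03301·33) = 38.695 mg/L
Dose 4 (440 mg at t=18 h): 440·exp(−0.03301·27) = 180.474 mg/L
Dose 5 (40 mg at t=24 h): 40·exp(−0.03301·21) = 20.000 mg/L
Dose 6 (410 mg at t=30 h): 410·exp(−0.03301·15) = 249.898 mg/L
Dose 7 (370 mg at t=36 h): 370·exp(−0.03301·9) = 274.909 mg/L
Dose 8 (210 mg at t=42 h): 210·exp(−0.03301·3) = 190.202 mg/L
C(45) = 96.233 + 34.503 + 38.695 + 180.474 + 20.000 + 249.898 + 274.909 + 190.202 = 1084.913 mg/L

1084.913 mg/L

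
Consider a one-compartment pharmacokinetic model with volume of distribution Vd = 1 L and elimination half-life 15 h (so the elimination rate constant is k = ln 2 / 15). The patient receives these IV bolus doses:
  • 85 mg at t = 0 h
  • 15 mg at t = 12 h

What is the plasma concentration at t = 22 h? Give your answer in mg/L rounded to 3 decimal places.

40.204 mg/L

k = ln 2 / 15 = 0.04621 per h
Dose 1 (85 mg at t=0 h): 85·exp(−0.04621·22) = 30.754 mg/L
Dose 2 (15 mg at t=12 h): 15·exp(−0.04621·10) = 9.449 mg/L
C(22) = 30.754 + 9.449 = 40.204 mg/L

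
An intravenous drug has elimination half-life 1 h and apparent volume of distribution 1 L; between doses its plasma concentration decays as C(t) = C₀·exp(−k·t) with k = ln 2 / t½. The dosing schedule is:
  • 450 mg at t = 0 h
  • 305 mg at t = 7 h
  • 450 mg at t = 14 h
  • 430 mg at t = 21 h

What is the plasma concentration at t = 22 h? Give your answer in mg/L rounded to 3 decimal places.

216.767 mg/L

k = ln 2 / 1 = 0.69315 per h
Dose 1 (450 mg at t=0 h): 450·exp(−0.69315·22) = 0.000 mg/L
Dose 2 (305 mg at t=7 h): 305·exp(−0.69315·15) = 0.009 mg/L
Dose 3 (450 mg at t=14 h): 450·exp(−0.69315·8) = 1.758 mg/L
Dose 4 (430 mg at t=21 h): 430·exp(−0.69315·1) = 215.000 mg/L
C(22) = 0.000 + 0.009 + 1.758 + 215.000 = 216.767 mg/L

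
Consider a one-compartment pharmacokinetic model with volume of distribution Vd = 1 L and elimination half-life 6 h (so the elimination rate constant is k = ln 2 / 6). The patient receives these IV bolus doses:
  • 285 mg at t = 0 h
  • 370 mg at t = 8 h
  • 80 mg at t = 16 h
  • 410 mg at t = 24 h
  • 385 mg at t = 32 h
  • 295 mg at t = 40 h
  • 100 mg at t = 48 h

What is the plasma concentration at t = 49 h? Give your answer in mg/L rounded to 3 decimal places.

276.240 mg/L

k = ln 2 / 6 = 0.11552 per h
Dose 1 (285 mg at t=0 h): 285·exp(−0.11552·49) = 0.992 mg/L
Dose 2 (370 mg at t=8 h): 370·exp(−0.11552·41) = 3.245 mg/L
Dose 3 (80 mg at t=16 h): 80·exp(−0.11552·33) = 1.768 mg/L
Dose 4 (410 mg at t=24 h): 410·exp(−0.11552·25) = 22.829 mg/L
Dose 5 (385 mg at t=32 h): 385·exp(−0.11552·17) = 54.018 mg/L
Dose 6 (295 mg at t=40 h): 295·exp(−0.11552·9) = 104.298 mg/L
Dose 7 (100 mg at t=48 h): 100·exp(−0.11552·1) = 89.090 mg/L
C(49) = 0.992 + 3.245 + 1.768 + 22.829 + 54.018 + 104.298 + 89.090 = 276.240 mg/L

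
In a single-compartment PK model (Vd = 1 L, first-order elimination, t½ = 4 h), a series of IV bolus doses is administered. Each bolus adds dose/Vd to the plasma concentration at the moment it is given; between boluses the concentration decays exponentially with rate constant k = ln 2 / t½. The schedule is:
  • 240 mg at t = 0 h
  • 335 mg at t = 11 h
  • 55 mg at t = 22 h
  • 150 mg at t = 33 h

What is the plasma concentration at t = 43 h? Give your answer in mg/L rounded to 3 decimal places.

k = ln 2 / 4 = 0.17329 per h
Dose 1 (240 mg at t=0 h): 240·exp(−0.17329·43) = 0.139 mg/L
Dose 2 (335 mg at t=11 h): 335·exp(−0.17329·32) = 1.309 mg/L
Dose 3 (55 mg at t=22 h): 55·exp(−0.17329·21) = 1.445 mg/L
Dose 4 (150 mg at t=33 h): 150·exp(−0.17329·10) = 26.517 mg/L
C(43) = 0.139 + 1.309 + 1.445 + 26.517 = 29.410 mg/L

29.410 mg/L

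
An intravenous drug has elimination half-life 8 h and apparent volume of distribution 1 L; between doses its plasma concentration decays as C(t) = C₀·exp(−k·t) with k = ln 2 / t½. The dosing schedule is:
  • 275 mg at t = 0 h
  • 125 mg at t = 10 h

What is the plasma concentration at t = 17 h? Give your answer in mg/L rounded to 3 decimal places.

131.201 mg/L

k = ln 2 / 8 = 0.08664 per h
Dose 1 (275 mg at t=0 h): 275·exp(−0.08664·17) = 63.044 mg/L
Dose 2 (125 mg at t=10 h): 125·exp(−0.08664·7) = 68.157 mg/L
C(17) = 63.044 + 68.157 = 131.201 mg/L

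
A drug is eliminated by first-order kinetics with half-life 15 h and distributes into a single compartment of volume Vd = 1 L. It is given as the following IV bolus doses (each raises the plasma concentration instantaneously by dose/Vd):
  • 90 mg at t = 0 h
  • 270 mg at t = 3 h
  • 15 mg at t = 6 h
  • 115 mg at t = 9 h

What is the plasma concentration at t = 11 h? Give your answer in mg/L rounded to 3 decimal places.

k = ln 2 / 15 = 0.04621 per h
Dose 1 (90 mg at t=0 h): 90·exp(−0.04621·11) = 54.136 mg/L
Dose 2 (270 mg at t=3 h): 270·exp(−0.04621·8) = 186.558 mg/L
Dose 3 (15 mg at t=6 h): 15·exp(−0.04621·5) = 11.906 mg/L
Dose 4 (115 mg at t=9 h): 115·exp(−0.04621·2) = 104.848 mg/L
C(11) = 54.136 + 186.558 + 11.906 + 104.848 = 357.448 mg/L

357.448 mg/L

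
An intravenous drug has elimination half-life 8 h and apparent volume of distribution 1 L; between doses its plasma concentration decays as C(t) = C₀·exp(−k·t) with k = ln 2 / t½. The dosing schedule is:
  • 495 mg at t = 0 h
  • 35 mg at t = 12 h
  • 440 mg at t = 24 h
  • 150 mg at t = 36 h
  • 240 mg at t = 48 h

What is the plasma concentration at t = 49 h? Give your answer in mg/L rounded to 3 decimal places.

327.659 mg/L

k = ln 2 / 8 = 0.08664 per h
Dose 1 (495 mg at t=0 h): 495·exp(−0.08664·49) = 7.092 mg/L
Dose 2 (35 mg at t=12 h): 35·exp(−0.08664·37) = 1.418 mg/L
Dose 3 (440 mg at t=24 h): 440·exp(−0.08664·25) = 50.435 mg/L
Dose 4 (150 mg at t=36 h): 150·exp(−0.08664·13) = 48.631 mg/L
Dose 5 (240 mg at t=48 h): 240·exp(−0.08664·1) = 220.081 mg/L
C(49) = 7.092 + 1.418 + 50.435 + 48.631 + 220.081 = 327.659 mg/L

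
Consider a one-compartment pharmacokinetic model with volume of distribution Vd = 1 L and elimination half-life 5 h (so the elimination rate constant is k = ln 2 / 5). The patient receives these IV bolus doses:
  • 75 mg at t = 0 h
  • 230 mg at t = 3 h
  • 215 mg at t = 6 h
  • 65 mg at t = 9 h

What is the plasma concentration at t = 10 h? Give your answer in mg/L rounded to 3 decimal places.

k = ln 2 / 5 = 0.13863 per h
Dose 1 (75 mg at t=0 h): 75·exp(−0.13863·10) = 18.750 mg/L
Dose 2 (230 mg at t=3 h): 230·exp(−0.13863·7) = 87.154 mg/L
Dose 3 (215 mg at t=6 h): 215·exp(−0.13863·4) = 123.485 mg/L
Dose 4 (65 mg at t=9 h): 65·exp(−0.13863·1) = 56.586 mg/L
C(10) = 18.750 + 87.154 + 123.485 + 56.586 = 285.975 mg/L

285.975 mg/L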